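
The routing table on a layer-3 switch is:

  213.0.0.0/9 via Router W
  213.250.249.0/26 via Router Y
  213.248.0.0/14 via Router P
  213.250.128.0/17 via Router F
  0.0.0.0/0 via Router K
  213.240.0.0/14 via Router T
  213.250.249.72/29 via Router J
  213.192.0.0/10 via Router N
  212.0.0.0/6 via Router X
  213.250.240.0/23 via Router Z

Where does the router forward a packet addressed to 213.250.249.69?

Routes whose prefix contains 213.250.249.69:
  0.0.0.0/0 (default, matches everything) -> Router K
  212.0.0.0/6 (212.0.0.0 - 215.255.255.255) -> Router X
  213.192.0.0/10 (213.192.0.0 - 213.255.255.255) -> Router N
  213.248.0.0/14 (213.248.0.0 - 213.251.255.255) -> Router P
  213.250.128.0/17 (213.250.128.0 - 213.250.255.255) -> Router F
More-specific entries that do NOT match:
  213.250.249.72/29 (213.250.249.72 - 213.250.249.79) does not contain 213.250.249.69
  213.250.249.0/26 (213.250.249.0 - 213.250.249.63) does not contain 213.250.249.69
  213.250.240.0/23 (213.250.240.0 - 213.250.241.255) does not contain 213.250.249.69
Longest matching prefix is /17 -> next hop Router F.

Router F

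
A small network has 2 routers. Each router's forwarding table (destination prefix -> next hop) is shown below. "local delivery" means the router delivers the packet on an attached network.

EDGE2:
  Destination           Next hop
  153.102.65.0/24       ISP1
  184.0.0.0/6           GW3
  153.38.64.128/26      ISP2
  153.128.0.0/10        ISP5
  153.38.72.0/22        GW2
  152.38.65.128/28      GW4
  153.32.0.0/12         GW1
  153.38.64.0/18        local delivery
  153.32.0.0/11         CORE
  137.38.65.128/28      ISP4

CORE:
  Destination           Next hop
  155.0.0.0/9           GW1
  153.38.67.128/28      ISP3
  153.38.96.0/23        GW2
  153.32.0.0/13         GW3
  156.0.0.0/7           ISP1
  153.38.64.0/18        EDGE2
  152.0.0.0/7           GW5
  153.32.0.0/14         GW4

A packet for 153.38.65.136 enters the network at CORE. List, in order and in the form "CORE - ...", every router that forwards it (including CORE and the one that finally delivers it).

CORE - EDGE2

At CORE: longest match for 153.38.65.136 is 153.38.64.0/18 -> EDGE2
At EDGE2: longest match for 153.38.65.136 is 153.38.64.0/18 -> local delivery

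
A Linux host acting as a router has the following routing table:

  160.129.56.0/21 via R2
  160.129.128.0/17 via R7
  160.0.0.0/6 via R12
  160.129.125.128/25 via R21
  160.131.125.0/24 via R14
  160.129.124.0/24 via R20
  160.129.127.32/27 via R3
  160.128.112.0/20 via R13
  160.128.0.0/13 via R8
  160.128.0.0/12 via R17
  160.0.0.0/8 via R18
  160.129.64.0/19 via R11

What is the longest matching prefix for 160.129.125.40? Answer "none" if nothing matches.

Entries matching 160.129.125.40:
  160.0.0.0/6 (160.0.0.0 - 163.255.255.255)
  160.0.0.0/8 (160.0.0.0 - 160.255.255.255)
  160.128.0.0/12 (160.128.0.0 - 160.143.255.255)
  160.128.0.0/13 (160.128.0.0 - 160.135.255.255)
Most specific is 160.128.0.0/13.

160.128.0.0/13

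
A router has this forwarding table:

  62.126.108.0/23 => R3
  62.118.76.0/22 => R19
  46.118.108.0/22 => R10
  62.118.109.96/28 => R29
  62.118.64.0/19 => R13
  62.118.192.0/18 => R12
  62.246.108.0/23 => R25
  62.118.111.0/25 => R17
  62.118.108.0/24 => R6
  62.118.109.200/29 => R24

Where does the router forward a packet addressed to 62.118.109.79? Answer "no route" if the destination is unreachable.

no route

No entry's prefix contains 62.118.109.79; there is no default route.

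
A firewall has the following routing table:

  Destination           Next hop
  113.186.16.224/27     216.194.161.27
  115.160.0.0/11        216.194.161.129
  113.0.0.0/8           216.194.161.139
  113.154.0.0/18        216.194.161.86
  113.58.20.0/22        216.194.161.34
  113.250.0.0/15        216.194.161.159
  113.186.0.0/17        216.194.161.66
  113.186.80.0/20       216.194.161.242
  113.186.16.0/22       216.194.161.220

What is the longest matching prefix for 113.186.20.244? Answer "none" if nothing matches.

113.186.0.0/17

Entries matching 113.186.20.244:
  113.0.0.0/8 (113.0.0.0 - 113.255.255.255)
  113.186.0.0/17 (113.186.0.0 - 113.186.127.255)
Most specific is 113.186.0.0/17.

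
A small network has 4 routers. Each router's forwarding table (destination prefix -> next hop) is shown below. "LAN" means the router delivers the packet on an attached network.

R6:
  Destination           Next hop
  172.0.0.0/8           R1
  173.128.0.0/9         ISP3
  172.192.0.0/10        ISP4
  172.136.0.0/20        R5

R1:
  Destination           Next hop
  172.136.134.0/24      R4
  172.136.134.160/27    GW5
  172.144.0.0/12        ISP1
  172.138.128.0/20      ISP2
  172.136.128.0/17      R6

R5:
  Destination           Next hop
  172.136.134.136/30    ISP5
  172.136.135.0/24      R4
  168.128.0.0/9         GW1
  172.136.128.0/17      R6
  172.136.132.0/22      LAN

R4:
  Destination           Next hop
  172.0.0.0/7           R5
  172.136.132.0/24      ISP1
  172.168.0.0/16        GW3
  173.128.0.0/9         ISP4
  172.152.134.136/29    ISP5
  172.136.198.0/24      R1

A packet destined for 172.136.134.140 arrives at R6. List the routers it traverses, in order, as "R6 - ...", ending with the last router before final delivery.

R6 - R1 - R4 - R5

At R6: longest match for 172.136.134.140 is 172.0.0.0/8 -> R1
At R1: longest match for 172.136.134.140 is 172.136.134.0/24 -> R4
At R4: longest match for 172.136.134.140 is 172.0.0.0/7 -> R5
At R5: longest match for 172.136.134.140 is 172.136.132.0/22 -> LAN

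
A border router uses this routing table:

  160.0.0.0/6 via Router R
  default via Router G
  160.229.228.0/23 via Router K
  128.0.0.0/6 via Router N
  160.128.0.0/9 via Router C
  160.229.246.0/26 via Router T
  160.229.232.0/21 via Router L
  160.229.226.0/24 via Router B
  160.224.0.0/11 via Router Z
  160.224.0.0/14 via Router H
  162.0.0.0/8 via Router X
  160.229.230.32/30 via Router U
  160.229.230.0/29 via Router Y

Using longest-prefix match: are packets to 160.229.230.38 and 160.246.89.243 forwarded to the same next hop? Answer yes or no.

160.229.230.38: longest match 160.224.0.0/11 -> Router Z
160.246.89.243: longest match 160.224.0.0/11 -> Router Z

yes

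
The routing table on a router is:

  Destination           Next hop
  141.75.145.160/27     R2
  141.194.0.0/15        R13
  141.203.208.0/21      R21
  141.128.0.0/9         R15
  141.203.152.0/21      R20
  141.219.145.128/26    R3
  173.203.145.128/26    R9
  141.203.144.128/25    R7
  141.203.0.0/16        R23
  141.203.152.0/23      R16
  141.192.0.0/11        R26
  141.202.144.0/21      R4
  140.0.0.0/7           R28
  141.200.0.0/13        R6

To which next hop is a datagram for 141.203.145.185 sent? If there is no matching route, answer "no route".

R23

Routes whose prefix contains 141.203.145.185:
  140.0.0.0/7 (140.0.0.0 - 141.255.255.255) -> R28
  141.128.0.0/9 (141.128.0.0 - 141.255.255.255) -> R15
  141.192.0.0/11 (141.192.0.0 - 141.223.255.255) -> R26
  141.200.0.0/13 (141.200.0.0 - 141.207.255.255) -> R6
  141.203.0.0/16 (141.203.0.0 - 141.203.255.255) -> R23
More-specific entries that do NOT match:
  141.75.145.160/27 (141.75.145.160 - 141.75.145.191) does not contain 141.203.145.185
  141.219.145.128/26 (141.219.145.128 - 141.219.145.191) does not contain 141.203.145.185
  173.203.145.128/26 (173.203.145.128 - 173.203.145.191) does not contain 141.203.145.185
  141.203.144.128/25 (141.203.144.128 - 141.203.144.255) does not contain 141.203.145.185
  141.203.152.0/23 (141.203.152.0 - 141.203.153.255) does not contain 141.203.145.185
  141.203.208.0/21 (141.203.208.0 - 141.203.215.255) does not contain 141.203.145.185
  141.203.152.0/21 (141.203.152.0 - 141.203.159.255) does not contain 141.203.145.185
  141.202.144.0/21 (141.202.144.0 - 141.202.151.255) does not contain 141.203.145.185
Longest matching prefix is /16 -> next hop R23.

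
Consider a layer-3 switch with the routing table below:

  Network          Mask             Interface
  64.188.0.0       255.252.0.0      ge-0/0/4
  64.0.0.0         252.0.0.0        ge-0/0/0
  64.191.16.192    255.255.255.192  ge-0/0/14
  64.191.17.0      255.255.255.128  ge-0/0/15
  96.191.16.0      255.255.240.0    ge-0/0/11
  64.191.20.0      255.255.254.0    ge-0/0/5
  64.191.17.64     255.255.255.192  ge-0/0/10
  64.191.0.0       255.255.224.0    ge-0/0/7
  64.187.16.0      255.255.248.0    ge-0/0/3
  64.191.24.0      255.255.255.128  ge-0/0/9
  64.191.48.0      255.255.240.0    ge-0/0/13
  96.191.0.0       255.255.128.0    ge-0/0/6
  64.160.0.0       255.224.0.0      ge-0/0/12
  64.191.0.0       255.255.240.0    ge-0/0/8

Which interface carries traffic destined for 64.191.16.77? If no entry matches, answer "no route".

Routes whose prefix contains 64.191.16.77:
  64.0.0.0/6 (64.0.0.0 - 67.255.255.255) -> ge-0/0/0
  64.160.0.0/11 (64.160.0.0 - 64.191.255.255) -> ge-0/0/12
  64.188.0.0/14 (64.188.0.0 - 64.191.255.255) -> ge-0/0/4
  64.191.0.0/19 (64.191.0.0 - 64.191.31.255) -> ge-0/0/7
More-specific entries that do NOT match:
  64.191.16.192/26 (64.191.16.192 - 64.191.16.255) does not contain 64.191.16.77
  64.191.17.64/26 (64.191.17.64 - 64.191.17.127) does not contain 64.191.16.77
  64.191.17.0/25 (64.191.17.0 - 64.191.17.127) does not contain 64.191.16.77
  64.191.24.0/25 (64.191.24.0 - 64.191.24.127) does not contain 64.191.16.77
  64.191.20.0/23 (64.191.20.0 - 64.191.21.255) does not contain 64.191.16.77
  64.187.16.0/21 (64.187.16.0 - 64.187.23.255) does not contain 64.191.16.77
  96.191.16.0/20 (96.191.16.0 - 96.191.31.255) does not contain 64.191.16.77
  64.191.48.0/20 (64.191.48.0 - 64.191.63.255) does not contain 64.191.16.77
  64.191.0.0/20 (64.191.0.0 - 64.191.15.255) does not contain 64.191.16.77
Longest matching prefix is /19 -> interface ge-0/0/7.

ge-0/0/7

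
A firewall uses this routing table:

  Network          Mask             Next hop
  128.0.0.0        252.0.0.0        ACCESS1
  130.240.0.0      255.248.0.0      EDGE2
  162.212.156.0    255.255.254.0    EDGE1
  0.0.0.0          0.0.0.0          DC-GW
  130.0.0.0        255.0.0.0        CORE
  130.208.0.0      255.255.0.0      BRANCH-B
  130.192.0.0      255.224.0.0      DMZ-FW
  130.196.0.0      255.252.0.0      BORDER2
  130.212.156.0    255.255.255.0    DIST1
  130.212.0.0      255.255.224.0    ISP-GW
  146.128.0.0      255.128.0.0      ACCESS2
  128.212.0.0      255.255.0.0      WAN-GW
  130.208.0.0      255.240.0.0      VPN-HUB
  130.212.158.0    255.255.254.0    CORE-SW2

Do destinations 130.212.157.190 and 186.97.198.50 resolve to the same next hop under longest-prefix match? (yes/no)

no

130.212.157.190: longest match 130.208.0.0/12 -> VPN-HUB
186.97.198.50: longest match 0.0.0.0/0 -> DC-GW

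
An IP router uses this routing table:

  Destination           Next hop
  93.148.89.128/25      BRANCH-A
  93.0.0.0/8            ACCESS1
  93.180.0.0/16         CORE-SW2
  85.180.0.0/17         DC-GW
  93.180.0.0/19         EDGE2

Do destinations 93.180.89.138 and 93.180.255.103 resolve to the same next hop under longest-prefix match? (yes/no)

yes

93.180.89.138: longest match 93.180.0.0/16 -> CORE-SW2
93.180.255.103: longest match 93.180.0.0/16 -> CORE-SW2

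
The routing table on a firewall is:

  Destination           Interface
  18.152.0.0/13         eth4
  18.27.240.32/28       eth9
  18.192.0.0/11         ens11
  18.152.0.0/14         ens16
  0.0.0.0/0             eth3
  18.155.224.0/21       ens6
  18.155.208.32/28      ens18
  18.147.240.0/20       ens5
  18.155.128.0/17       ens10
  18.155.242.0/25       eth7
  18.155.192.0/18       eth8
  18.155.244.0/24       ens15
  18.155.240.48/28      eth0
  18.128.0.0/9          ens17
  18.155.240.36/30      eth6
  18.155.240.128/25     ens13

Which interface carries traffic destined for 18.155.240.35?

Routes whose prefix contains 18.155.240.35:
  0.0.0.0/0 (default, matches everything) -> eth3
  18.128.0.0/9 (18.128.0.0 - 18.255.255.255) -> ens17
  18.152.0.0/13 (18.152.0.0 - 18.159.255.255) -> eth4
  18.152.0.0/14 (18.152.0.0 - 18.155.255.255) -> ens16
  18.155.128.0/17 (18.155.128.0 - 18.155.255.255) -> ens10
  18.155.192.0/18 (18.155.192.0 - 18.155.255.255) -> eth8
More-specific entries that do NOT match:
  18.155.240.36/30 (18.155.240.36 - 18.155.240.39) does not contain 18.155.240.35
  18.27.240.32/28 (18.27.240.32 - 18.27.240.47) does not contain 18.155.240.35
  18.155.208.32/28 (18.155.208.32 - 18.155.208.47) does not contain 18.155.240.35
  18.155.240.48/28 (18.155.240.48 - 18.155.240.63) does not contain 18.155.240.35
  18.155.242.0/25 (18.155.242.0 - 18.155.242.127) does not contain 18.155.240.35
  18.155.240.128/25 (18.155.240.128 - 18.155.240.255) does not contain 18.155.240.35
  18.155.244.0/24 (18.155.244.0 - 18.155.244.255) does not contain 18.155.240.35
  18.155.224.0/21 (18.155.224.0 - 18.155.231.255) does not contain 18.155.240.35
  18.147.240.0/20 (18.147.240.0 - 18.147.255.255) does not contain 18.155.240.35
Longest matching prefix is /18 -> interface eth8.

eth8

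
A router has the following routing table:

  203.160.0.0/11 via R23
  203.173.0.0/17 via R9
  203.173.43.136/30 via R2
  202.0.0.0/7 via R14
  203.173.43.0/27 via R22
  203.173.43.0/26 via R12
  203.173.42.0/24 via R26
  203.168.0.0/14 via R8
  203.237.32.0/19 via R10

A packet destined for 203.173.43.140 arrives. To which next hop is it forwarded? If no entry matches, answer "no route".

Routes whose prefix contains 203.173.43.140:
  202.0.0.0/7 (202.0.0.0 - 203.255.255.255) -> R14
  203.160.0.0/11 (203.160.0.0 - 203.191.255.255) -> R23
  203.173.0.0/17 (203.173.0.0 - 203.173.127.255) -> R9
More-specific entries that do NOT match:
  203.173.43.136/30 (203.173.43.136 - 203.173.43.139) does not contain 203.173.43.140
  203.173.43.0/27 (203.173.43.0 - 203.173.43.31) does not contain 203.173.43.140
  203.173.43.0/26 (203.173.43.0 - 203.173.43.63) does not contain 203.173.43.140
  203.173.42.0/24 (203.173.42.0 - 203.173.42.255) does not contain 203.173.43.140
  203.237.32.0/19 (203.237.32.0 - 203.237.63.255) does not contain 203.173.43.140
Longest matching prefix is /17 -> next hop R9.

R9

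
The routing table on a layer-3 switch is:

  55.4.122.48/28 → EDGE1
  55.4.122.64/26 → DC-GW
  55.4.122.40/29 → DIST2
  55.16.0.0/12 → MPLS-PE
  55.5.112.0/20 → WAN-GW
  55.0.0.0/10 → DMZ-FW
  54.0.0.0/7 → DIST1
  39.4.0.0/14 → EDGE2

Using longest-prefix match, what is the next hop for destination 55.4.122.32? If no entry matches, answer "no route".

Routes whose prefix contains 55.4.122.32:
  54.0.0.0/7 (54.0.0.0 - 55.255.255.255) -> DIST1
  55.0.0.0/10 (55.0.0.0 - 55.63.255.255) -> DMZ-FW
More-specific entries that do NOT match:
  55.4.122.40/29 (55.4.122.40 - 55.4.122.47) does not contain 55.4.122.32
  55.4.122.48/28 (55.4.122.48 - 55.4.122.63) does not contain 55.4.122.32
  55.4.122.64/26 (55.4.122.64 - 55.4.122.127) does not contain 55.4.122.32
  55.5.112.0/20 (55.5.112.0 - 55.5.127.255) does not contain 55.4.122.32
  39.4.0.0/14 (39.4.0.0 - 39.7.255.255) does not contain 55.4.122.32
  55.16.0.0/12 (55.16.0.0 - 55.31.255.255) does not contain 55.4.122.32
Longest matching prefix is /10 -> next hop DMZ-FW.

DMZ-FW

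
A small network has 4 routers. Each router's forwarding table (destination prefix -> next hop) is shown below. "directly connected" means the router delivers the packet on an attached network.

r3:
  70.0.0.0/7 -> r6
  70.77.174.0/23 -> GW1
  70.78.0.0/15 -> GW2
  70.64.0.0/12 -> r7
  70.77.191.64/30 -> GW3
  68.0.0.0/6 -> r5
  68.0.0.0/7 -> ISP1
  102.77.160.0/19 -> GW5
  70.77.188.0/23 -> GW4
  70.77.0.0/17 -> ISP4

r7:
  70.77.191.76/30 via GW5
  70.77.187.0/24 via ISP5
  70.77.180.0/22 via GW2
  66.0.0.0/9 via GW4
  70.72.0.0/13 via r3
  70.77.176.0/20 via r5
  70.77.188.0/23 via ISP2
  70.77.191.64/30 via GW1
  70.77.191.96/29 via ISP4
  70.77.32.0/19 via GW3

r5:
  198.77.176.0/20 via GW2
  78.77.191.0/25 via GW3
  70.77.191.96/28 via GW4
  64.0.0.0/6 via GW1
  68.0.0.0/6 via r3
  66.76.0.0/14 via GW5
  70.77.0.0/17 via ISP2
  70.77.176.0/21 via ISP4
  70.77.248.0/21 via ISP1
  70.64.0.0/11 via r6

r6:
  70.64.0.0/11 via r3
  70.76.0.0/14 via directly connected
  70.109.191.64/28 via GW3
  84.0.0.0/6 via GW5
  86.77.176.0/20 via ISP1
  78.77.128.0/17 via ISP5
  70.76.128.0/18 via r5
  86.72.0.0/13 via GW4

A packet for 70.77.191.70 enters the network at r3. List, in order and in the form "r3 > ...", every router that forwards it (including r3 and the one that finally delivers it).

r3 > r7 > r5 > r6

At r3: longest match for 70.77.191.70 is 70.64.0.0/12 -> r7
At r7: longest match for 70.77.191.70 is 70.77.176.0/20 -> r5
At r5: longest match for 70.77.191.70 is 70.64.0.0/11 -> r6
At r6: longest match for 70.77.191.70 is 70.76.0.0/14 -> directly connected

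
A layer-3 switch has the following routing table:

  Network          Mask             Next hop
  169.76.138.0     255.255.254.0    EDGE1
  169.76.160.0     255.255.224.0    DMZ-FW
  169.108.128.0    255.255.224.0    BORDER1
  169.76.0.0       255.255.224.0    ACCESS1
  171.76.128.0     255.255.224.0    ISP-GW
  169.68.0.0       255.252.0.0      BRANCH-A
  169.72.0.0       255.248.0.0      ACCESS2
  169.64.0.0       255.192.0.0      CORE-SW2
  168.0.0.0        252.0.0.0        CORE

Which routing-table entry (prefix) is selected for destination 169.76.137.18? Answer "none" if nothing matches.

169.72.0.0/13

Entries matching 169.76.137.18:
  168.0.0.0/6 (168.0.0.0 - 171.255.255.255)
  169.64.0.0/10 (169.64.0.0 - 169.127.255.255)
  169.72.0.0/13 (169.72.0.0 - 169.79.255.255)
Most specific is 169.72.0.0/13.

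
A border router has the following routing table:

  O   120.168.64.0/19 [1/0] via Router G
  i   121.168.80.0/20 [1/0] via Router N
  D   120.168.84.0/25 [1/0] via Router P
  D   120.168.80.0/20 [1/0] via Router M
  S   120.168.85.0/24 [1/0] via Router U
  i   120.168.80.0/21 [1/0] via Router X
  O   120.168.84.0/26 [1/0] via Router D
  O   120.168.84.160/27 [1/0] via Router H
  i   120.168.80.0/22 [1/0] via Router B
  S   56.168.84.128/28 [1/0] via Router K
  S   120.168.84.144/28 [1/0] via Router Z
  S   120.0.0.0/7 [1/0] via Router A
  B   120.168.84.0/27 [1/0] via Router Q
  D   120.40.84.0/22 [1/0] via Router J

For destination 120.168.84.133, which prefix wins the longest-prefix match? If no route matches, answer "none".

120.168.80.0/21

Entries matching 120.168.84.133:
  120.0.0.0/7 (120.0.0.0 - 121.255.255.255)
  120.168.64.0/19 (120.168.64.0 - 120.168.95.255)
  120.168.80.0/20 (120.168.80.0 - 120.168.95.255)
  120.168.80.0/21 (120.168.80.0 - 120.168.87.255)
Most specific is 120.168.80.0/21.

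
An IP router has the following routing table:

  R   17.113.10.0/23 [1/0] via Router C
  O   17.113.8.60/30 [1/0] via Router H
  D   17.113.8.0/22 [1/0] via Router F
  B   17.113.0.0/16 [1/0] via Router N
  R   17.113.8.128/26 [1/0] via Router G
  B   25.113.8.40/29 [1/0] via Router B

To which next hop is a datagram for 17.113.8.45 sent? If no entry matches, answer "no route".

Router F

Routes whose prefix contains 17.113.8.45:
  17.113.0.0/16 (17.113.0.0 - 17.113.255.255) -> Router N
  17.113.8.0/22 (17.113.8.0 - 17.113.11.255) -> Router F
More-specific entries that do NOT match:
  17.113.8.60/30 (17.113.8.60 - 17.113.8.63) does not contain 17.113.8.45
  25.113.8.40/29 (25.113.8.40 - 25.113.8.47) does not contain 17.113.8.45
  17.113.8.128/26 (17.113.8.128 - 17.113.8.191) does not contain 17.113.8.45
  17.113.10.0/23 (17.113.10.0 - 17.113.11.255) does not contain 17.113.8.45
Longest matching prefix is /22 -> next hop Router F.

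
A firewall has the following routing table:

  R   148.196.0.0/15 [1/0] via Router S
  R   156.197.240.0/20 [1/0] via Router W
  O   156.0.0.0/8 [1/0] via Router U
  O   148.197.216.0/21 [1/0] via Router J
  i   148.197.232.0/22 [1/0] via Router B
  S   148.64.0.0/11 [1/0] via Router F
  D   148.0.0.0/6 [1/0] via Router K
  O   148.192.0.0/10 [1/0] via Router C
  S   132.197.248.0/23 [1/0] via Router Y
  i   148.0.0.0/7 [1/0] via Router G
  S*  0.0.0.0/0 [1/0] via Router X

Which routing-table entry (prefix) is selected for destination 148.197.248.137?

Entries matching 148.197.248.137:
  0.0.0.0/0 (default, matches everything)
  148.0.0.0/6 (148.0.0.0 - 151.255.255.255)
  148.0.0.0/7 (148.0.0.0 - 149.255.255.255)
  148.192.0.0/10 (148.192.0.0 - 148.255.255.255)
  148.196.0.0/15 (148.196.0.0 - 148.197.255.255)
Most specific is 148.196.0.0/15.

148.196.0.0/15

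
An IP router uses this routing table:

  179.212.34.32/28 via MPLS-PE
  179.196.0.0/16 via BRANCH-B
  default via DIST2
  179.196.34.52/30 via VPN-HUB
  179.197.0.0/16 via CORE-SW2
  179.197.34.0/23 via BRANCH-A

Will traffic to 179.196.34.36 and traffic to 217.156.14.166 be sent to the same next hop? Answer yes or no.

no

179.196.34.36: longest match 179.196.0.0/16 -> BRANCH-B
217.156.14.166: longest match 0.0.0.0/0 -> DIST2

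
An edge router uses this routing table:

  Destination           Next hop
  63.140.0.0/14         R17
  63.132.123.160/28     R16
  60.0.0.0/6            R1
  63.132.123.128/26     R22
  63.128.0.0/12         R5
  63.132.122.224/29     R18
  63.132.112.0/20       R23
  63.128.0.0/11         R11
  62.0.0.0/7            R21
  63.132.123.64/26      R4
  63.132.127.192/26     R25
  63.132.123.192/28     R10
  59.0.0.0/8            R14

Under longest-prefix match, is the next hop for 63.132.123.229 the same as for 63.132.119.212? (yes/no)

63.132.123.229: longest match 63.132.112.0/20 -> R23
63.132.119.212: longest match 63.132.112.0/20 -> R23

yes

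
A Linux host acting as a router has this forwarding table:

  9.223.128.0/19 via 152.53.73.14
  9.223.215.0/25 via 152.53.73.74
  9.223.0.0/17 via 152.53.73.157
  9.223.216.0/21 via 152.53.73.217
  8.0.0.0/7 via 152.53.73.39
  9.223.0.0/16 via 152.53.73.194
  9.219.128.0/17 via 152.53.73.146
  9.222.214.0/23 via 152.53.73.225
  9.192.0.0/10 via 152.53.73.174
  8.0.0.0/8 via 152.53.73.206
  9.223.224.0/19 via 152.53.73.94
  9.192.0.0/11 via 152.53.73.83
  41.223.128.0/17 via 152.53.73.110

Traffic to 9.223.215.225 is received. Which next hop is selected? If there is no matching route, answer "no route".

Routes whose prefix contains 9.223.215.225:
  8.0.0.0/7 (8.0.0.0 - 9.255.255.255) -> 152.53.73.39
  9.192.0.0/10 (9.192.0.0 - 9.255.255.255) -> 152.53.73.174
  9.192.0.0/11 (9.192.0.0 - 9.223.255.255) -> 152.53.73.83
  9.223.0.0/16 (9.223.0.0 - 9.223.255.255) -> 152.53.73.194
More-specific entries that do NOT match:
  9.223.215.0/25 (9.223.215.0 - 9.223.215.127) does not contain 9.223.215.225
  9.222.214.0/23 (9.222.214.0 - 9.222.215.255) does not contain 9.223.215.225
  9.223.216.0/21 (9.223.216.0 - 9.223.223.255) does not contain 9.223.215.225
  9.223.128.0/19 (9.223.128.0 - 9.223.159.255) does not contain 9.223.215.225
  9.223.224.0/19 (9.223.224.0 - 9.223.255.255) does not contain 9.223.215.225
  9.223.0.0/17 (9.223.0.0 - 9.223.127.255) does not contain 9.223.215.225
  9.219.128.0/17 (9.219.128.0 - 9.219.255.255) does not contain 9.223.215.225
  41.223.128.0/17 (41.223.128.0 - 41.223.255.255) does not contain 9.223.215.225
Longest matching prefix is /16 -> next hop 152.53.73.194.

152.53.73.194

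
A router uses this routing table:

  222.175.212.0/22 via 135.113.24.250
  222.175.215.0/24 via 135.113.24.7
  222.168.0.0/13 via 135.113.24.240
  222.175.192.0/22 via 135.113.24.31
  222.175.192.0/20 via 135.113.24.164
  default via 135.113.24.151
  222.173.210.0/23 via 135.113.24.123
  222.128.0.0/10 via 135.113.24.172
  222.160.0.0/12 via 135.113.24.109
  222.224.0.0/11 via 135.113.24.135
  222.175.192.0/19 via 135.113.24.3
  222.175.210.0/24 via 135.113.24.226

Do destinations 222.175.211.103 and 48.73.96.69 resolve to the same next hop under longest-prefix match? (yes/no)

no

222.175.211.103: longest match 222.175.192.0/19 -> 135.113.24.3
48.73.96.69: longest match 0.0.0.0/0 -> 135.113.24.151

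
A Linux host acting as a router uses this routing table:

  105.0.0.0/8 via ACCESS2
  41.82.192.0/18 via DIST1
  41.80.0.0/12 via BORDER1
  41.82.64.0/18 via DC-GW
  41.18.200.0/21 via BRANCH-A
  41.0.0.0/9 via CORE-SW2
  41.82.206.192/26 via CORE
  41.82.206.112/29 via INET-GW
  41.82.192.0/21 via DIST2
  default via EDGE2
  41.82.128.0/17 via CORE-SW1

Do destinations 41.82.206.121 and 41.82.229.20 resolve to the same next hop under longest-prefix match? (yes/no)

41.82.206.121: longest match 41.82.192.0/18 -> DIST1
41.82.229.20: longest match 41.82.192.0/18 -> DIST1

yes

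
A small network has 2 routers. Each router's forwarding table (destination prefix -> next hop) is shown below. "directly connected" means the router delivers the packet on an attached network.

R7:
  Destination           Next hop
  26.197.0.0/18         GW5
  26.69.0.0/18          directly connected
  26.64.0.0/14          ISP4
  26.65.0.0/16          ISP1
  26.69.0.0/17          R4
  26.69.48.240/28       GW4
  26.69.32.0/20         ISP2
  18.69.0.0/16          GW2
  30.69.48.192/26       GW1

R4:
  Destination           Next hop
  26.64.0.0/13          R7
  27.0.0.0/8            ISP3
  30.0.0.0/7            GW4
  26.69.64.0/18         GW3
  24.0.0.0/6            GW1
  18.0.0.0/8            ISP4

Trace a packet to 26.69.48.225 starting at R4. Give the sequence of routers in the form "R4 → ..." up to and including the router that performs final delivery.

R4 → R7

At R4: longest match for 26.69.48.225 is 26.64.0.0/13 -> R7
At R7: longest match for 26.69.48.225 is 26.69.0.0/18 -> directly connected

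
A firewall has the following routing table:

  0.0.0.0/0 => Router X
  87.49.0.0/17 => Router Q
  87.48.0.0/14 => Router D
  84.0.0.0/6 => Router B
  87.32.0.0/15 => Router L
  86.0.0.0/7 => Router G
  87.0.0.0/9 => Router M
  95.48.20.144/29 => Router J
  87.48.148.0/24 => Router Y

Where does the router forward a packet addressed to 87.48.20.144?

Routes whose prefix contains 87.48.20.144:
  0.0.0.0/0 (default, matches everything) -> Router X
  84.0.0.0/6 (84.0.0.0 - 87.255.255.255) -> Router B
  86.0.0.0/7 (86.0.0.0 - 87.255.255.255) -> Router G
  87.0.0.0/9 (87.0.0.0 - 87.127.255.255) -> Router M
  87.48.0.0/14 (87.48.0.0 - 87.51.255.255) -> Router D
More-specific entries that do NOT match:
  95.48.20.144/29 (95.48.20.144 - 95.48.20.151) does not contain 87.48.20.144
  87.48.148.0/24 (87.48.148.0 - 87.48.148.255) does not contain 87.48.20.144
  87.49.0.0/17 (87.49.0.0 - 87.49.127.255) does not contain 87.48.20.144
  87.32.0.0/15 (87.32.0.0 - 87.33.255.255) does not contain 87.48.20.144
Longest matching prefix is /14 -> next hop Router D.

Router D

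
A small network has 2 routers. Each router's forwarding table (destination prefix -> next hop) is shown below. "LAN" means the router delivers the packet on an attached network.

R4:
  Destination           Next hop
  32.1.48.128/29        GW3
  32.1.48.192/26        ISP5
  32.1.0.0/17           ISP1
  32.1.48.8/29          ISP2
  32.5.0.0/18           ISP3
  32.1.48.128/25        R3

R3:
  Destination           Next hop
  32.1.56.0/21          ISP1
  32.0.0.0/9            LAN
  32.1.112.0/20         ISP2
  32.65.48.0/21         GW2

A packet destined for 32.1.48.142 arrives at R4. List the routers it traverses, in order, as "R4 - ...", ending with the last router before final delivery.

At R4: longest match for 32.1.48.142 is 32.1.48.128/25 -> R3
At R3: longest match for 32.1.48.142 is 32.0.0.0/9 -> LAN

R4 - R3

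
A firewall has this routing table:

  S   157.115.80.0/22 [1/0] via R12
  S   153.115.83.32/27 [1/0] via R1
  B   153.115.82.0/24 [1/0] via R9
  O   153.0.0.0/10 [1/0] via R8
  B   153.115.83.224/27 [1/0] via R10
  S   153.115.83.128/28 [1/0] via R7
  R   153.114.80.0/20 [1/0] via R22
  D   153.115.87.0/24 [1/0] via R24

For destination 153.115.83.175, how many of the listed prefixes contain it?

No listed prefix contains 153.115.83.175.
Total matching entries: 0.

0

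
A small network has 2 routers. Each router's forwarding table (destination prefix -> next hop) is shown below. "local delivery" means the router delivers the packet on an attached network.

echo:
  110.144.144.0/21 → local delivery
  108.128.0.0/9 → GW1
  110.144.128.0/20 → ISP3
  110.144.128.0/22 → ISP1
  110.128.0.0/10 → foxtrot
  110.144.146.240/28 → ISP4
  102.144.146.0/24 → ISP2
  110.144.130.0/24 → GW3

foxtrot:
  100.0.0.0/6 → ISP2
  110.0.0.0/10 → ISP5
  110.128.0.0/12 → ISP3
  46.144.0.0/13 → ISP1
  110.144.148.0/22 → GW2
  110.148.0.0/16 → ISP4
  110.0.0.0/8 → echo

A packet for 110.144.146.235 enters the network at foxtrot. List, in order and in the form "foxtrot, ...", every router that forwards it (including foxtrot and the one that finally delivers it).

At foxtrot: longest match for 110.144.146.235 is 110.0.0.0/8 -> echo
At echo: longest match for 110.144.146.235 is 110.144.144.0/21 -> local delivery

foxtrot, echo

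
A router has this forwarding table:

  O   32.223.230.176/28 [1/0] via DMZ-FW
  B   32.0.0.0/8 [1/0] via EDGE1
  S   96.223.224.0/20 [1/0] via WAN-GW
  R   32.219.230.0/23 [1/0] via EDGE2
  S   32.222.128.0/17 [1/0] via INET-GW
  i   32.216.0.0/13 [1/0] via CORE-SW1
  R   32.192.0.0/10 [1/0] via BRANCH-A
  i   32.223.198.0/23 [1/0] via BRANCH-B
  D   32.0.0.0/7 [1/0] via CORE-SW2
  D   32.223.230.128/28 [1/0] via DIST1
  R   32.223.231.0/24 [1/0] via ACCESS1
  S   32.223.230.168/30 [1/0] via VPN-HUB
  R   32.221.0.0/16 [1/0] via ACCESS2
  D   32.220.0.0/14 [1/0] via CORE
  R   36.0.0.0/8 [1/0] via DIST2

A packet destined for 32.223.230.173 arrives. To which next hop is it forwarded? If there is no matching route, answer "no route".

CORE

Routes whose prefix contains 32.223.230.173:
  32.0.0.0/7 (32.0.0.0 - 33.255.255.255) -> CORE-SW2
  32.0.0.0/8 (32.0.0.0 - 32.255.255.255) -> EDGE1
  32.192.0.0/10 (32.192.0.0 - 32.255.255.255) -> BRANCH-A
  32.216.0.0/13 (32.216.0.0 - 32.223.255.255) -> CORE-SW1
  32.220.0.0/14 (32.220.0.0 - 32.223.255.255) -> CORE
More-specific entries that do NOT match:
  32.223.230.168/30 (32.223.230.168 - 32.223.230.171) does not contain 32.223.230.173
  32.223.230.176/28 (32.223.230.176 - 32.223.230.191) does not contain 32.223.230.173
  32.223.230.128/28 (32.223.230.128 - 32.223.230.143) does not contain 32.223.230.173
  32.223.231.0/24 (32.223.231.0 - 32.223.231.255) does not contain 32.223.230.173
  32.219.230.0/23 (32.219.230.0 - 32.219.231.255) does not contain 32.223.230.173
  32.223.198.0/23 (32.223.198.0 - 32.223.199.255) does not contain 32.223.230.173
  96.223.224.0/20 (96.223.224.0 - 96.223.239.255) does not contain 32.223.230.173
  32.222.128.0/17 (32.222.128.0 - 32.222.255.255) does not contain 32.223.230.173
  32.221.0.0/16 (32.221.0.0 - 32.221.255.255) does not contain 32.223.230.173
Longest matching prefix is /14 -> next hop CORE.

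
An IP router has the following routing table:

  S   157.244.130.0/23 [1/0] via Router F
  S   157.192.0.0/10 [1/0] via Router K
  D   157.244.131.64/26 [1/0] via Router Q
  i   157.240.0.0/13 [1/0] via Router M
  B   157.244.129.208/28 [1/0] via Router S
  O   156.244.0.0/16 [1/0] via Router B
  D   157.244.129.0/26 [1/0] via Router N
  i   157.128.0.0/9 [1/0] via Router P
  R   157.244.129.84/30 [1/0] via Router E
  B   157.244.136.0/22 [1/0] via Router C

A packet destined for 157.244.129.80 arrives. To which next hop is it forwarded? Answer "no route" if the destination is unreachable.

Routes whose prefix contains 157.244.129.80:
  157.128.0.0/9 (157.128.0.0 - 157.255.255.255) -> Router P
  157.192.0.0/10 (157.192.0.0 - 157.255.255.255) -> Router K
  157.240.0.0/13 (157.240.0.0 - 157.247.255.255) -> Router M
More-specific entries that do NOT match:
  157.244.129.84/30 (157.244.129.84 - 157.244.129.87) does not contain 157.244.129.80
  157.244.129.208/28 (157.244.129.208 - 157.244.129.223) does not contain 157.244.129.80
  157.244.131.64/26 (157.244.131.64 - 157.244.131.127) does not contain 157.244.129.80
  157.244.129.0/26 (157.244.129.0 - 157.244.129.63) does not contain 157.244.129.80
  157.244.130.0/23 (157.244.130.0 - 157.244.131.255) does not contain 157.244.129.80
  157.244.136.0/22 (157.244.136.0 - 157.244.139.255) does not contain 157.244.129.80
  156.244.0.0/16 (156.244.0.0 - 156.244.255.255) does not contain 157.244.129.80
Longest matching prefix is /13 -> next hop Router M.

Router M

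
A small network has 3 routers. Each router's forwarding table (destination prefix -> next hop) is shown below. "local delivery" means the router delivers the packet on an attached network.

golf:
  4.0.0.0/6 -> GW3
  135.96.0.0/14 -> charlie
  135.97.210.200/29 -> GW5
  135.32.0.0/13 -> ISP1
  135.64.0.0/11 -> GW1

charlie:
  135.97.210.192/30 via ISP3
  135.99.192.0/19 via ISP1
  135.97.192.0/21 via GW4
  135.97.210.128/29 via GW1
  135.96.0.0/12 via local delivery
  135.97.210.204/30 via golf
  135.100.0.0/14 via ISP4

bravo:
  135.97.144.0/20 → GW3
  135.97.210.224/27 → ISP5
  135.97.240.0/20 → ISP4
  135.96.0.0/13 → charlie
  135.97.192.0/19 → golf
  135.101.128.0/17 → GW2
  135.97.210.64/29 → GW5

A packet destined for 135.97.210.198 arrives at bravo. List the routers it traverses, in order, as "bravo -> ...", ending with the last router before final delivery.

bravo -> golf -> charlie

At bravo: longest match for 135.97.210.198 is 135.97.192.0/19 -> golf
At golf: longest match for 135.97.210.198 is 135.96.0.0/14 -> charlie
At charlie: longest match for 135.97.210.198 is 135.96.0.0/12 -> local delivery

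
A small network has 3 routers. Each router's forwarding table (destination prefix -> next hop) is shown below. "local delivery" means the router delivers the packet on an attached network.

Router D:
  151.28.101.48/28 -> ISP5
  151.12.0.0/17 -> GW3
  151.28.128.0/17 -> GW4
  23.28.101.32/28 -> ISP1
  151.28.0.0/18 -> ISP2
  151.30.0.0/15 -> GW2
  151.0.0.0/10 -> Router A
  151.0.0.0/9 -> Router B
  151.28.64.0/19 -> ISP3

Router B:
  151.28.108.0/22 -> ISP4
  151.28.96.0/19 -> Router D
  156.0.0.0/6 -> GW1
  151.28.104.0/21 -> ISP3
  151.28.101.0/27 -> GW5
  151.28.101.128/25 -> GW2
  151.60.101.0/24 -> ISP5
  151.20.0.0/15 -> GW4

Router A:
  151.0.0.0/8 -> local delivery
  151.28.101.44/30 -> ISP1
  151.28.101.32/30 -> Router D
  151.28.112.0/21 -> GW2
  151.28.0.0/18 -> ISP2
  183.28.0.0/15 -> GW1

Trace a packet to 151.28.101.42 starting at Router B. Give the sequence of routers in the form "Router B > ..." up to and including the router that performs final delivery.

Router B > Router D > Router A

At Router B: longest match for 151.28.101.42 is 151.28.96.0/19 -> Router D
At Router D: longest match for 151.28.101.42 is 151.0.0.0/10 -> Router A
At Router A: longest match for 151.28.101.42 is 151.0.0.0/8 -> local delivery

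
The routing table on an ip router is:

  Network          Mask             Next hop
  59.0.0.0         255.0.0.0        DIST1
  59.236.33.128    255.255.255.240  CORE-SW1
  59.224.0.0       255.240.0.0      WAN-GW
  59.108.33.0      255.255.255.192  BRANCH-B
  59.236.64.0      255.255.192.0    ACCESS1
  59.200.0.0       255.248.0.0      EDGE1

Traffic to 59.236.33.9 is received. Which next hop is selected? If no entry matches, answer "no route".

WAN-GW

Routes whose prefix contains 59.236.33.9:
  59.0.0.0/8 (59.0.0.0 - 59.255.255.255) -> DIST1
  59.224.0.0/12 (59.224.0.0 - 59.239.255.255) -> WAN-GW
More-specific entries that do NOT match:
  59.236.33.128/28 (59.236.33.128 - 59.236.33.143) does not contain 59.236.33.9
  59.108.33.0/26 (59.108.33.0 - 59.108.33.63) does not contain 59.236.33.9
  59.236.64.0/18 (59.236.64.0 - 59.236.127.255) does not contain 59.236.33.9
  59.200.0.0/13 (59.200.0.0 - 59.207.255.255) does not contain 59.236.33.9
Longest matching prefix is /12 -> next hop WAN-GW.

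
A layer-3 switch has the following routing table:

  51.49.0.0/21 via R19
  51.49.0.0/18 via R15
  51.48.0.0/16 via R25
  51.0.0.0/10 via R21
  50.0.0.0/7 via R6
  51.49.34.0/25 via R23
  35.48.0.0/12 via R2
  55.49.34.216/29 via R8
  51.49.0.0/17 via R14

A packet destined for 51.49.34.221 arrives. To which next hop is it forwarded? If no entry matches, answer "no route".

Routes whose prefix contains 51.49.34.221:
  50.0.0.0/7 (50.0.0.0 - 51.255.255.255) -> R6
  51.0.0.0/10 (51.0.0.0 - 51.63.255.255) -> R21
  51.49.0.0/17 (51.49.0.0 - 51.49.127.255) -> R14
  51.49.0.0/18 (51.49.0.0 - 51.49.63.255) -> R15
More-specific entries that do NOT match:
  55.49.34.216/29 (55.49.34.216 - 55.49.34.223) does not contain 51.49.34.221
  51.49.34.0/25 (51.49.34.0 - 51.49.34.127) does not contain 51.49.34.221
  51.49.0.0/21 (51.49.0.0 - 51.49.7.255) does not contain 51.49.34.221
Longest matching prefix is /18 -> next hop R15.

R15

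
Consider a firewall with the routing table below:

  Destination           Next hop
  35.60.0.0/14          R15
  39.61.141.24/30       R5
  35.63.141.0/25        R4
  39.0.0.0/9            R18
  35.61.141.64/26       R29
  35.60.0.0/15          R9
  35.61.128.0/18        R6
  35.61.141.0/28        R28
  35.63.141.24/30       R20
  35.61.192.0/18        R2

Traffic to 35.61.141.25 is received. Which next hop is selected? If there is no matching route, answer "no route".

R6

Routes whose prefix contains 35.61.141.25:
  35.60.0.0/14 (35.60.0.0 - 35.63.255.255) -> R15
  35.60.0.0/15 (35.60.0.0 - 35.61.255.255) -> R9
  35.61.128.0/18 (35.61.128.0 - 35.61.191.255) -> R6
More-specific entries that do NOT match:
  39.61.141.24/30 (39.61.141.24 - 39.61.141.27) does not contain 35.61.141.25
  35.63.141.24/30 (35.63.141.24 - 35.63.141.27) does not contain 35.61.141.25
  35.61.141.0/28 (35.61.141.0 - 35.61.141.15) does not contain 35.61.141.25
  35.61.141.64/26 (35.61.141.64 - 35.61.141.127) does not contain 35.61.141.25
  35.63.141.0/25 (35.63.141.0 - 35.63.141.127) does not contain 35.61.141.25
Longest matching prefix is /18 -> next hop R6.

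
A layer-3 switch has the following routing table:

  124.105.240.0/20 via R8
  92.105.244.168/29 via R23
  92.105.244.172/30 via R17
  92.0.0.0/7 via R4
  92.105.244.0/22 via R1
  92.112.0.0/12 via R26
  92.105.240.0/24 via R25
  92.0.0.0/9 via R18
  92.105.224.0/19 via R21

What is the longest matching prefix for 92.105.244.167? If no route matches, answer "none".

Entries matching 92.105.244.167:
  92.0.0.0/7 (92.0.0.0 - 93.255.255.255)
  92.0.0.0/9 (92.0.0.0 - 92.127.255.255)
  92.105.224.0/19 (92.105.224.0 - 92.105.255.255)
  92.105.244.0/22 (92.105.244.0 - 92.105.247.255)
Most specific is 92.105.244.0/22.

92.105.244.0/22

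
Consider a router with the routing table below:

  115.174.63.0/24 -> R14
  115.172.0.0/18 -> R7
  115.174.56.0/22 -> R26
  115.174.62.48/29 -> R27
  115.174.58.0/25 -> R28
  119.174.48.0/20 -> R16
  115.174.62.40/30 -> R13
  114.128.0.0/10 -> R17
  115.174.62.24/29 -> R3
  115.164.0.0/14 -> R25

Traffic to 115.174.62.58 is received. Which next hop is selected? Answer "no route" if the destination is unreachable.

No entry's prefix contains 115.174.62.58; there is no default route.

no route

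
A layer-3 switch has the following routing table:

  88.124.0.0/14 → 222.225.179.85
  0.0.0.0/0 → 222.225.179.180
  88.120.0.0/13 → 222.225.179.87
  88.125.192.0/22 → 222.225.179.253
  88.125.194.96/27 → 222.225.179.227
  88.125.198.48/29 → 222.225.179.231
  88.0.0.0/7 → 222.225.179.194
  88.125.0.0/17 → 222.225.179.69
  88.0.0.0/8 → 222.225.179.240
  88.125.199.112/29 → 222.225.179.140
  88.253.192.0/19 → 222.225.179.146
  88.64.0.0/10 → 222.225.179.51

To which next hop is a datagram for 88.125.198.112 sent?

Routes whose prefix contains 88.125.198.112:
  0.0.0.0/0 (default, matches everything) -> 222.225.179.180
  88.0.0.0/7 (88.0.0.0 - 89.255.255.255) -> 222.225.179.194
  88.0.0.0/8 (88.0.0.0 - 88.255.255.255) -> 222.225.179.240
  88.64.0.0/10 (88.64.0.0 - 88.127.255.255) -> 222.225.179.51
  88.120.0.0/13 (88.120.0.0 - 88.127.255.255) -> 222.225.179.87
  88.124.0.0/14 (88.124.0.0 - 88.127.255.255) -> 222.225.179.85
More-specific entries that do NOT match:
  88.125.198.48/29 (88.125.198.48 - 88.125.198.55) does not contain 88.125.198.112
  88.125.199.112/29 (88.125.199.112 - 88.125.199.119) does not contain 88.125.198.112
  88.125.194.96/27 (88.125.194.96 - 88.125.194.127) does not contain 88.125.198.112
  88.125.192.0/22 (88.125.192.0 - 88.125.195.255) does not contain 88.125.198.112
  88.253.192.0/19 (88.253.192.0 - 88.253.223.255) does not contain 88.125.198.112
  88.125.0.0/17 (88.125.0.0 - 88.125.127.255) does not contain 88.125.198.112
Longest matching prefix is /14 -> next hop 222.225.179.85.

222.225.179.85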